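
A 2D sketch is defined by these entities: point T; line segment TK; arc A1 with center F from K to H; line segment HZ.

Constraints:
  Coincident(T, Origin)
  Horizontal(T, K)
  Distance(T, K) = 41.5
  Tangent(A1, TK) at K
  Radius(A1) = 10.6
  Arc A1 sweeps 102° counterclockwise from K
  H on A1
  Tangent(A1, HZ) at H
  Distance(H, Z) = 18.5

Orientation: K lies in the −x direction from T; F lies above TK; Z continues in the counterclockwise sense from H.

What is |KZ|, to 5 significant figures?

31.580

T is at the origin; T and K share the same y with |TK| = 41.5 and K on the −x side, so K = (-41.500, 0.0000). The tangent condition forces FK to be normal to TK, so F = K + (0, 10.6) = (-41.500, 10.600). On A1, K sits at bearing -90° from F; a 102° counterclockwise sweep puts H at bearing 12°, so H = F + 10.6·(cos 12°, sin 12°) = (-31.132, 12.804). A1 meets HZ tangentially, so FH is at right angles to HZ, so HZ runs along (−sin 12°, cos 12°); with |HZ| = 18.5, Z = (-34.978, 30.900). Then |KZ| = |Z − K| = 31.580.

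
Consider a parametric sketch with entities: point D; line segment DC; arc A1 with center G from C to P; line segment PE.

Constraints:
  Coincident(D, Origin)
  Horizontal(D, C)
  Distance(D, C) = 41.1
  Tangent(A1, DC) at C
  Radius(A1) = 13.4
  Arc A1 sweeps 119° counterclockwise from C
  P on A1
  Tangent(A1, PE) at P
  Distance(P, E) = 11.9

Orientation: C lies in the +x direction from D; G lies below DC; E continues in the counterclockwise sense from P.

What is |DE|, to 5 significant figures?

46.409

On A1, C sits at bearing 90° from G; a 119° counterclockwise sweep puts P at bearing 209°, so P = G + 13.4·(cos 209°, sin 209°) = (29.380, -19.896). Since A1 is tangent to PE there, GP ⟂ PE, so PE runs along (−sin 209°, cos 209°); with |PE| = 11.9, E = (35.149, -30.304). Then |DE| = |E − D| = 46.409.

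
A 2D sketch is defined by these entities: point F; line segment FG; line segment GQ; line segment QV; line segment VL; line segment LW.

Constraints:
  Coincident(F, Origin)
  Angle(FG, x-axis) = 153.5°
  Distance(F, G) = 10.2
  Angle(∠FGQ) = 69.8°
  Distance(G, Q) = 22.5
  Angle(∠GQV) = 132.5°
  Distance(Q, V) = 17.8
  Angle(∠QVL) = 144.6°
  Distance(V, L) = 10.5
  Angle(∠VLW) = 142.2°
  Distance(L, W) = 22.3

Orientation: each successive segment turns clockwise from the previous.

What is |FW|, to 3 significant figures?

39.2

F is at the origin; FG runs at 153.5° with length 10.2, so G = (-9.13, 4.55). ∠FGQ = 69.8° gives GQ at 43.3° from the x-axis; with |GQ| = 22.5, Q = (7.25, 20.0). ∠GQV = 132.5° gives QV at -4.20° from the x-axis; with |QV| = 17.8, V = (25.0, 18.7). ∠QVL = 144.6° gives VL at -39.6° from the x-axis; with |VL| = 10.5, L = (33.1, 12.0). ∠VLW = 142.2° gives LW at -77.4° from the x-axis; with |LW| = 22.3, W = (38.0, -9.78). Then |FW| = |W − F| = 39.2.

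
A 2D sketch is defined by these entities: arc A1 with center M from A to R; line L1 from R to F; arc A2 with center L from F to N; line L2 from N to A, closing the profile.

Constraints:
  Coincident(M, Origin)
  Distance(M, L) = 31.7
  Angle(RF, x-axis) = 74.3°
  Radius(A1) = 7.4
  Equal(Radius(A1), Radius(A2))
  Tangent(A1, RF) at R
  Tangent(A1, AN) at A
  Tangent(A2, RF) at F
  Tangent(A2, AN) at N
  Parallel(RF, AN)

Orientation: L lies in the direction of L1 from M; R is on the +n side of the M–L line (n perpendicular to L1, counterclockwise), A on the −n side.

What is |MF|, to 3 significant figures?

32.6

Tangency of A1 to both parallel lines with radius 7.4 puts R and A at M ± 7.4·n: R = (-7.12, 2.00), A = (7.12, -2.00). Equal radii place F and N the same way about L: F = L + 7.4·n = (1.45, 32.5), N = L − 7.4·n = (15.7, 28.5). Then |MF| = |F − M| = 32.6.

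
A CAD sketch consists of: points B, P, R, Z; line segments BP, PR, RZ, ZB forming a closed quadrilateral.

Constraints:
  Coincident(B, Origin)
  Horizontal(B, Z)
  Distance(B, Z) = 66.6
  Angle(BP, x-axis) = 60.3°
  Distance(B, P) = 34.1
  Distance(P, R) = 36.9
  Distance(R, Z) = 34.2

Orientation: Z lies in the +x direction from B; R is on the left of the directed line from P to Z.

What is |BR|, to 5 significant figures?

62.385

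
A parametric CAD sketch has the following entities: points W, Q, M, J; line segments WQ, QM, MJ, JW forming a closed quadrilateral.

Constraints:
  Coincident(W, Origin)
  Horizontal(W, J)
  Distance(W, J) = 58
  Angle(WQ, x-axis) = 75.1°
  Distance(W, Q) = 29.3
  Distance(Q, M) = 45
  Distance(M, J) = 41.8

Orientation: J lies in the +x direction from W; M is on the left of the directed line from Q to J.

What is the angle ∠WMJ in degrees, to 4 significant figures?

61.02°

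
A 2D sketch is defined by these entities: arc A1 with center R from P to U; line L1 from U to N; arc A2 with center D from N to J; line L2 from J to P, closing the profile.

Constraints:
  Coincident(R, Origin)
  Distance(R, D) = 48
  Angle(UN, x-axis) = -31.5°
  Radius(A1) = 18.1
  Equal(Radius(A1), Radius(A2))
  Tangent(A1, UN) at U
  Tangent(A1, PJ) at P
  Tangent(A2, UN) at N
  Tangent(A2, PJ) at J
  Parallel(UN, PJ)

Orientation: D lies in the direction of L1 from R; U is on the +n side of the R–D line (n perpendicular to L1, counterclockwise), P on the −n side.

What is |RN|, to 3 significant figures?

51.3

The slot axis is L1's direction at -31.5°, so u = (cos -31.5°, sin -31.5°) = (0.853, -0.522) and n = (−sin -31.5°, cos -31.5°) = (0.522, 0.853). R is at the origin and D lies 48.0 along u from R, so D = 48.0·u = (40.9, -25.1). Tangency of A1 to both parallel lines with radius 18.1 puts U and P at R ± 18.1·n: U = (9.46, 15.4), P = (-9.46, -15.4). Equal radii place N and J the same way about D: N = D + 18.1·n = (50.4, -9.65), J = D − 18.1·n = (31.5, -40.5). Then |RN| = |N − R| = 51.3.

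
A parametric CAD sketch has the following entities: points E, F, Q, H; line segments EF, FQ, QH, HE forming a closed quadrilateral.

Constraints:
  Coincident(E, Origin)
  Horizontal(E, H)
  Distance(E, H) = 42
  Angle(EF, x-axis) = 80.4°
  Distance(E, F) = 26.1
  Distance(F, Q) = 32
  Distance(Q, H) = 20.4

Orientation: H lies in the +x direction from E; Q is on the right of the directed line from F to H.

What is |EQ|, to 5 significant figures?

21.668

Checks: |FQ| = 32.00 ✓; |QH| = 20.40 ✓.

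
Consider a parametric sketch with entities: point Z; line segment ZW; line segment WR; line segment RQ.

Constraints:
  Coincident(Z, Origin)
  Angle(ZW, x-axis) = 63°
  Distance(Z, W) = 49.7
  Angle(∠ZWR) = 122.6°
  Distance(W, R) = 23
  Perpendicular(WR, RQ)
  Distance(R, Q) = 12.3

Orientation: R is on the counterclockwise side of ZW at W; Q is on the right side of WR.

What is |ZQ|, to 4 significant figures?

73.57

Z is at the origin; ZW runs at 63.0° with length 49.7, so W = 49.7·(cos 63.0°, sin 63.0°) = (22.56, 44.28). ∠ZWR = 122.6°, so WR runs at 63.0° + (180° − 122.6°) = 120.4° from the x-axis; with |WR| = 23.0, R = W + 23.0·(cos 120.4°, sin 120.4°) = (10.92, 64.12). WR is perpendicular to RQ; with |RQ| = 12.3 on the right of WR, Q = R + 12.3·(0.8625, 0.5060) = (21.53, 70.35). Then |ZQ| = |Q − Z| = 73.57.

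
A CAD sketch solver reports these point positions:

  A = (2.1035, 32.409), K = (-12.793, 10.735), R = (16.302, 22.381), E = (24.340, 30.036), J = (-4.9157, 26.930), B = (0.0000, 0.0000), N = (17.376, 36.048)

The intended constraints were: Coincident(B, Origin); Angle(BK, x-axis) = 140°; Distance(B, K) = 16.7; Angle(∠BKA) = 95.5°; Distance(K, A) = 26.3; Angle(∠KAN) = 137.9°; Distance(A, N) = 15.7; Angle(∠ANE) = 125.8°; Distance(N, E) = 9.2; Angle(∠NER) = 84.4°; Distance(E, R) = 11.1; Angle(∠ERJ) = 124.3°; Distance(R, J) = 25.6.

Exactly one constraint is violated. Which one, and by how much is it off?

Distance(R, J) = 25.6 — off by 3.90.

B = (0.00, 0.00) ✓; BK at 140.0° ✓; |BK| = 16.70 ✓; ∠BKA = 95.50° ✓; |KA| = 26.30 ✓; ∠KAN = 137.9° ✓; |AN| = 15.70 ✓; ∠ANE = 125.8° ✓; |NE| = 9.200 ✓; ∠NER = 84.41° ✓; |ER| = 11.10 ✓; ∠ERJ = 124.3° ✓; |RJ| = 21.70 ✗.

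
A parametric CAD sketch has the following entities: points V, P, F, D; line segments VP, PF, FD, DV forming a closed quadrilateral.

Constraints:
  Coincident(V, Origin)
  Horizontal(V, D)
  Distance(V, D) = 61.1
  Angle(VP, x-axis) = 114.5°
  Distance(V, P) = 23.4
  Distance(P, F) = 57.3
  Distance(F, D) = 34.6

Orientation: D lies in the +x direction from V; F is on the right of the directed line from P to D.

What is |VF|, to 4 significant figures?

36.62

Checks: |PF| = 57.30 ✓; |FD| = 34.60 ✓.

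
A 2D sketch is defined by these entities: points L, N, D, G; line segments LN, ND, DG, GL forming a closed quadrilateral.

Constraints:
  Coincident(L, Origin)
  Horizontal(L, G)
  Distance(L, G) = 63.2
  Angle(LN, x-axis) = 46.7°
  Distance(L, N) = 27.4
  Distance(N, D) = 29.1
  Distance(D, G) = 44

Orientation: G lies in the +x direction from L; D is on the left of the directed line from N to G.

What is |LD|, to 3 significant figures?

56.4

L is at the origin; LG is horizontal with |LG| = 63.2 and G in +x, so G = (63.2, 0). LN runs at 46.7° with |LN| = 27.4, so N = (18.8, 19.9). D is determined by |ND| = 29.1 and |DG| = 44.0 together: it lies at the intersection of circle(N, 29.1) and circle(G, 44.0). With |NG| = 48.7, the foot of the radical line on NG is 13.2 from N and the perpendicular offset is √(29.1² − 13.2²) = 26.0. Taking the left-of-NG solution: D = (41.4, 38.2).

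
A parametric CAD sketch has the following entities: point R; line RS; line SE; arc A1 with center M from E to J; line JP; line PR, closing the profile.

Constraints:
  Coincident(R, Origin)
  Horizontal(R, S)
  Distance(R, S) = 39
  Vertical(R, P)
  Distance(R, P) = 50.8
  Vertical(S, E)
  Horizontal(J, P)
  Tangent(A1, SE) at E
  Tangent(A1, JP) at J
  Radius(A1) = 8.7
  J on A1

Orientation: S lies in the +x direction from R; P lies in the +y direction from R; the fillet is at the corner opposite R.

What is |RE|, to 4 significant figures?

57.39

R is at the origin; RS is horizontal with |RS| = 39.0 and S on the +x side, so S = (39.00, 0.000). R and P share the same x with |RP| = 50.8 and P on the +y side, so P = (0.000, 50.80). The virtual corner opposite R is at (39.00, 50.80). The tangent condition forces ME to be normal to SE and the tangent condition forces MJ to be normal to JP, with radius 8.7, so the center M sits 8.7 in from both sides at M = (30.30, 42.10). That places the tangent points at E = (39.00, 42.10) on SE and J = (30.30, 50.80) on JP. Then |RE| = |E − R| = 57.39.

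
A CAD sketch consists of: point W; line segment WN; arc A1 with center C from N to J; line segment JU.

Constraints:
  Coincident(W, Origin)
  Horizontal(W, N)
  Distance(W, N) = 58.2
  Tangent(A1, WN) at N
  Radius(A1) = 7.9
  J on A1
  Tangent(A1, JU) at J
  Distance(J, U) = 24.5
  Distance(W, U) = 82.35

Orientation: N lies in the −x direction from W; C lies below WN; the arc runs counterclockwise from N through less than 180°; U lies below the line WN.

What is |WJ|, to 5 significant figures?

64.641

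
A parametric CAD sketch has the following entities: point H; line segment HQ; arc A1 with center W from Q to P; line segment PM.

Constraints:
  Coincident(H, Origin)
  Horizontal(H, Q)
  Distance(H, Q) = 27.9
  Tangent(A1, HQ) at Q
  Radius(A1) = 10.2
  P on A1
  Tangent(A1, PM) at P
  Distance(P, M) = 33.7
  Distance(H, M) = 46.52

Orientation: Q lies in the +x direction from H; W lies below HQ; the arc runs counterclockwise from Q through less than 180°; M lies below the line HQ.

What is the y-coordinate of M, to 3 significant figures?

-43.5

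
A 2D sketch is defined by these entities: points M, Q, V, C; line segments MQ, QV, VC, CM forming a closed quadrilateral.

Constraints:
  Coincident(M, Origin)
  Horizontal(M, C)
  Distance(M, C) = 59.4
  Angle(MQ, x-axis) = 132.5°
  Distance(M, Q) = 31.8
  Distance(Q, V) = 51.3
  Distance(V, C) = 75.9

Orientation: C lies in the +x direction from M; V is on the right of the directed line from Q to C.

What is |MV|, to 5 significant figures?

29.275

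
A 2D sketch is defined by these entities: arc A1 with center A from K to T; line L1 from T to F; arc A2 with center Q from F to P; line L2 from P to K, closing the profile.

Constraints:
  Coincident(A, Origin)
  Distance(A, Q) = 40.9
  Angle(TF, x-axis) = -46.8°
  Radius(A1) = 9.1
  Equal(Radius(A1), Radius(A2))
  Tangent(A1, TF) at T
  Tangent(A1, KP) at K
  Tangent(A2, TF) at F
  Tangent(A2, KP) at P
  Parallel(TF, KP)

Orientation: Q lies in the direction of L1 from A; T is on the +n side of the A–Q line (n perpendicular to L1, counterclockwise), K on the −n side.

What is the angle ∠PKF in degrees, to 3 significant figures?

24.0°

The slot axis is L1's direction at -46.8°, so u = (cos -46.8°, sin -46.8°) = (0.685, -0.729) and n = (−sin -46.8°, cos -46.8°) = (0.729, 0.685). A is at the origin and Q lies 40.9 along u from A, so Q = 40.9·u = (28.0, -29.8). Tangency of A1 to both parallel lines with radius 9.1 puts T and K at A ± 9.1·n: T = (6.63, 6.23), K = (-6.63, -6.23). Equal radii place F and P the same way about Q: F = Q + 9.1·n = (34.6, -23.6), P = Q − 9.1·n = (21.4, -36.0). Then cos ∠PKF = KP·KF / (|KP||KF|), giving 24.0°.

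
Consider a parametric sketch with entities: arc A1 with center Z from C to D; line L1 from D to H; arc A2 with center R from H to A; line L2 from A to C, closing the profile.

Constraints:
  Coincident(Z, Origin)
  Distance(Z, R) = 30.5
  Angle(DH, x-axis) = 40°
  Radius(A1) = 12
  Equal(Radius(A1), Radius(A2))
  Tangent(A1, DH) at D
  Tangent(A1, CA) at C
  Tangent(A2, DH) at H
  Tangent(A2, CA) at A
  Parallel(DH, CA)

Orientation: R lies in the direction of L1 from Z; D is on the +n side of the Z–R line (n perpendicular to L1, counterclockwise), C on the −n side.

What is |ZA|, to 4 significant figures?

32.78

The slot axis is L1's direction at 40.0°, so u = (cos 40.0°, sin 40.0°) = (0.7660, 0.6428) and n = (−sin 40.0°, cos 40.0°) = (-0.6428, 0.7660). Z is at the origin and R lies 30.5 along u from Z, so R = 30.5·u = (23.36, 19.61). Tangency of A1 to both parallel lines with radius 12.0 puts D and C at Z ± 12.0·n: D = (-7.713, 9.193), C = (7.713, -9.193). Equal radii place H and A the same way about R: H = R + 12.0·n = (15.65, 28.80), A = R − 12.0·n = (31.08, 10.41). Then |ZA| = |A − Z| = 32.78.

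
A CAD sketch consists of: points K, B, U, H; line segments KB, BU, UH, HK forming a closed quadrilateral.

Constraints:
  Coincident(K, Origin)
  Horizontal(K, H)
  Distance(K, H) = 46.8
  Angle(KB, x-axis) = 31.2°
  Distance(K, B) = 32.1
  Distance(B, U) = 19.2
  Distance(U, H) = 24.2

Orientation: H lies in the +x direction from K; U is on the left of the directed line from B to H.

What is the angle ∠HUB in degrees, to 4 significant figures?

70.93°

K is at the origin; K and H share the same y with |KH| = 46.8 and H in +x, so H = (46.8, 0). KB runs at 31.2° with |KB| = 32.1, so B = (27.46, 16.63). U is determined by |BU| = 19.2 and |UH| = 24.2 together: it lies at the intersection of circle(B, 19.2) and circle(H, 24.2). With |BH| = 25.51, the foot of the radical line on BH is 8.500 from B and the perpendicular offset is √(19.2² − 8.500²) = 17.22. Taking the left-of-BH solution: U = (45.13, 24.14).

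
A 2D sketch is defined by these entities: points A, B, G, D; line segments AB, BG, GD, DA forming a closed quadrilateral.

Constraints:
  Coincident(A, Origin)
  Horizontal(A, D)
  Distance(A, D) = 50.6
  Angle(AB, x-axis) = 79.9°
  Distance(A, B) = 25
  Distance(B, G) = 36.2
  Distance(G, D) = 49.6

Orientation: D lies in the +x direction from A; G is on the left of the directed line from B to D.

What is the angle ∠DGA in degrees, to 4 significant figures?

56.06°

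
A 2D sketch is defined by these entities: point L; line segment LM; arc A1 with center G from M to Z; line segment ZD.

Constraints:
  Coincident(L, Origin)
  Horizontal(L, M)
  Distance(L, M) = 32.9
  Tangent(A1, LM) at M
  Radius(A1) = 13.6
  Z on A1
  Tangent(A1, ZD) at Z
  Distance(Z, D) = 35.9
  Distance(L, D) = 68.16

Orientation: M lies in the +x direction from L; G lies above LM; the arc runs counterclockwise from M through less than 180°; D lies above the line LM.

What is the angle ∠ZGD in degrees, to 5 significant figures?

69.252°

Checks: |LM| = 32.90 ✓; |GZ| = 13.60 ✓; ∠(GZ, ZD) = 90.00° ✓; |ZD| = 35.90 ✓; |LD| = 68.16 ✓.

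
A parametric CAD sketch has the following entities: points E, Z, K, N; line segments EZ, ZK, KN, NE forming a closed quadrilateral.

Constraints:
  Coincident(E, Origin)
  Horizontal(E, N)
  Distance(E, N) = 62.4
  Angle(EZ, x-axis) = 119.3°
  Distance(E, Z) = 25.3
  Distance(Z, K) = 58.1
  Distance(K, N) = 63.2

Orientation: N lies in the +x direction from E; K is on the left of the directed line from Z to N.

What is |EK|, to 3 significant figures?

66.2

Checks: |ZK| = 58.10 ✓; |KN| = 63.20 ✓.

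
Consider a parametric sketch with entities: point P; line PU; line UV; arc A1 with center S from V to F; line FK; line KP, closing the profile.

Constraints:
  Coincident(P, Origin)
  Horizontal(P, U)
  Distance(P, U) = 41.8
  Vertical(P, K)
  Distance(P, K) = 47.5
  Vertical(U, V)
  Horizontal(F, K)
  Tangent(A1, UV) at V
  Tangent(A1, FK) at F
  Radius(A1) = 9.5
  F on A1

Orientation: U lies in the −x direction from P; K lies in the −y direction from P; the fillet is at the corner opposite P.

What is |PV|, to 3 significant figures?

56.5

The virtual corner opposite P is at (-41.8, -47.5). The tangent condition forces SV to be normal to UV and since A1 is tangent to FK there, SF ⟂ FK, with radius 9.5, so the center S sits 9.5 in from both sides at S = (-32.3, -38.0). That places the tangent points at V = (-41.8, -38.0) on UV and F = (-32.3, -47.5) on FK. Then |PV| = |V − P| = 56.5.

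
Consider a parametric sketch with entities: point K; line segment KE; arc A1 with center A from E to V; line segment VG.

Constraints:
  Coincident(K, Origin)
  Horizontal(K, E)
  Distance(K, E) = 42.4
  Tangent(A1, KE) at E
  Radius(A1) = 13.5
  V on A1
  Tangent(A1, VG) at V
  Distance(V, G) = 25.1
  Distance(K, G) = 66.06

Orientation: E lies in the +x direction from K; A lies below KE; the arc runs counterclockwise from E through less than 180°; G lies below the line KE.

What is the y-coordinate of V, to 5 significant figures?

-23.674

Checks: |AV| = 13.50 ✓; ∠(AV, VG) = 90.00° ✓; |VG| = 25.10 ✓; |KG| = 66.06 ✓.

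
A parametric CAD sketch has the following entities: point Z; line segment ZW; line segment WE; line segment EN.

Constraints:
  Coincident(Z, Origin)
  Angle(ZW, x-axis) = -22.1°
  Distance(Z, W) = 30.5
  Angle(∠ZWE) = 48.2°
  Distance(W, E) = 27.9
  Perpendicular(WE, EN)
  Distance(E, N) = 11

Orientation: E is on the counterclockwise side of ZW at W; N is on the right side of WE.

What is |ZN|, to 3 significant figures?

34.6

Z is at the origin; ZW runs at -22.1° with length 30.5, so W = 30.5·(cos -22.1°, sin -22.1°) = (28.3, -11.5). ∠ZWE = 48.2°, so WE runs at -22.1° + (180° − 48.2°) = 110° from the x-axis; with |WE| = 27.9, E = W + 27.9·(cos 110°, sin 110°) = (18.9, 14.8). WE is perpendicular to EN; with |EN| = 11.0 on the right of WE, N = E + 11.0·(0.941, 0.337) = (29.2, 18.5). Then |ZN| = |N − Z| = 34.6.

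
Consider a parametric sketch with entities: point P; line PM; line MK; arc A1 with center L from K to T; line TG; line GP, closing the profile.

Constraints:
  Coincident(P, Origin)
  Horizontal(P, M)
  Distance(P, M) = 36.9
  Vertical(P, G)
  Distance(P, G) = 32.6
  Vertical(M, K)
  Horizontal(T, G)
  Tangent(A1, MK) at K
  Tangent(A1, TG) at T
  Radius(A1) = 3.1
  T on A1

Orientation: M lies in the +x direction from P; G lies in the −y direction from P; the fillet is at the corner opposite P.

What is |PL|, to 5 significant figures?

44.863

P and G share the same x with |PG| = 32.6 and G on the −y side, so G = (0.0000, -32.600). The virtual corner opposite P is at (36.900, -32.600). A1 meets MK tangentially, so LK is at right angles to MK and since A1 is tangent to TG there, LT ⟂ TG, with radius 3.1, so the center L sits 3.1 in from both sides at L = (33.800, -29.500). Then |PL| = |L − P| = 44.863.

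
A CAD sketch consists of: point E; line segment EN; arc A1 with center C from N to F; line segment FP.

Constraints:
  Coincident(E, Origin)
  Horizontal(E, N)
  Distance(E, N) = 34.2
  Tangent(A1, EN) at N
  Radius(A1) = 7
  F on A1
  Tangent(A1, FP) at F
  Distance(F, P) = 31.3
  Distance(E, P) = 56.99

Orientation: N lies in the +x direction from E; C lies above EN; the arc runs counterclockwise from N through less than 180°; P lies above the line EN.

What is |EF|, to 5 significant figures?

41.737

Checks: |CF| = 7.000 ✓; ∠(CF, FP) = 90.00° ✓; |FP| = 31.30 ✓; |EP| = 56.99 ✓.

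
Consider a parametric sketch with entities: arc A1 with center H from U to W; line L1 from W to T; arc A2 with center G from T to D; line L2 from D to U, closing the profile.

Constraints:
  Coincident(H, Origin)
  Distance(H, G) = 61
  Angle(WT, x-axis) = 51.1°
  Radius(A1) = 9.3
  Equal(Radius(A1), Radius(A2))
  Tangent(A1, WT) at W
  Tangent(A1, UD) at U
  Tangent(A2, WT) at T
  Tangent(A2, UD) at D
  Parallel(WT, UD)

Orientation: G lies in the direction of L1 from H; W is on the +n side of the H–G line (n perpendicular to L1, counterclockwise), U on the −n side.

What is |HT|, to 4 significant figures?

61.70

The slot axis is L1's direction at 51.1°, so u = (cos 51.1°, sin 51.1°) = (0.6280, 0.7782) and n = (−sin 51.1°, cos 51.1°) = (-0.7782, 0.6280). H is at the origin and G lies 61.0 along u from H, so G = 61.0·u = (38.31, 47.47). Tangency of A1 to both parallel lines with radius 9.3 puts W and U at H ± 9.3·n: W = (-7.238, 5.840), U = (7.238, -5.840). Equal radii place T and D the same way about G: T = G + 9.3·n = (31.07, 53.31), D = G − 9.3·n = (45.54, 41.63). Then |HT| = |T − H| = 61.70.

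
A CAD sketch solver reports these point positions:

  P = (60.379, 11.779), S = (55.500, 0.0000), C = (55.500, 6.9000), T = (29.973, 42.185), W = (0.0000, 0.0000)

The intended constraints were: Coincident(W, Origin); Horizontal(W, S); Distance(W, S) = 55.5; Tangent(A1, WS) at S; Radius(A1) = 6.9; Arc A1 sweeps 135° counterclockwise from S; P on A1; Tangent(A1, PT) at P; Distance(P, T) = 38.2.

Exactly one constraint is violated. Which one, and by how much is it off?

Distance(P, T) = 38.2 — off by 4.80.

W = (0.00, 0.00) ✓; W.y = 0.00, S.y = 0.00 ✓; |WS| = 55.50 ✓; ∠(CS, SW) = 90.00° ✓; |CS| = 6.900 ✓; bearing(C→P) − bearing(C→S) = 135.0° ✓; |CP| = 6.900 ✓; ∠(CP, PT) = 90.00° ✓; |PT| = 43.00 ✗.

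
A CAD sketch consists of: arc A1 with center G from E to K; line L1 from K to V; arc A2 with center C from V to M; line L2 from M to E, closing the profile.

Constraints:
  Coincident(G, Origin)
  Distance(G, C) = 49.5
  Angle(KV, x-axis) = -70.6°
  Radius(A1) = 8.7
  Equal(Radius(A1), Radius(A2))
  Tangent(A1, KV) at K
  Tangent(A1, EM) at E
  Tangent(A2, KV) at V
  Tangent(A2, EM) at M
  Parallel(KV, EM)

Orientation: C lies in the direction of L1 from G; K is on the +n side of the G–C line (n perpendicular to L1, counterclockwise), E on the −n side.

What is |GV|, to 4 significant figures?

50.26

The slot axis is L1's direction at -70.6°, so u = (cos -70.6°, sin -70.6°) = (0.3322, -0.9432) and n = (−sin -70.6°, cos -70.6°) = (0.9432, 0.3322). G is at the origin and C lies 49.5 along u from G, so C = 49.5·u = (16.44, -46.69). Tangency of A1 to both parallel lines with radius 8.7 puts K and E at G ± 8.7·n: K = (8.206, 2.890), E = (-8.206, -2.890). Equal radii place V and M the same way about C: V = C + 8.7·n = (24.65, -43.80), M = C − 8.7·n = (8.236, -49.58). Then |GV| = |V − G| = 50.26.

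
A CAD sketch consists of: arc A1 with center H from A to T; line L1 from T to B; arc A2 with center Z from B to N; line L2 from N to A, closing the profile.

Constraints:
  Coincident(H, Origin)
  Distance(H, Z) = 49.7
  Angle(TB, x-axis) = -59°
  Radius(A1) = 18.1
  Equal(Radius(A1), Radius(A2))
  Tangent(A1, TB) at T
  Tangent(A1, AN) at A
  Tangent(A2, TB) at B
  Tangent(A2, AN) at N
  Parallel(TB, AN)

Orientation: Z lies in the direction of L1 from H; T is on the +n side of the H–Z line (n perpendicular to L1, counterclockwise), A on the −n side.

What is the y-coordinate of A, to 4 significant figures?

-9.322

The slot axis is L1's direction at -59.0°, so u = (cos -59.0°, sin -59.0°) = (0.5150, -0.8572) and n = (−sin -59.0°, cos -59.0°) = (0.8572, 0.5150). H is at the origin and Z lies 49.7 along u from H, so Z = 49.7·u = (25.60, -42.60). Tangency of A1 to both parallel lines with radius 18.1 puts T and A at H ± 18.1·n: T = (15.51, 9.322), A = (-15.51, -9.322). So A.y = -9.322.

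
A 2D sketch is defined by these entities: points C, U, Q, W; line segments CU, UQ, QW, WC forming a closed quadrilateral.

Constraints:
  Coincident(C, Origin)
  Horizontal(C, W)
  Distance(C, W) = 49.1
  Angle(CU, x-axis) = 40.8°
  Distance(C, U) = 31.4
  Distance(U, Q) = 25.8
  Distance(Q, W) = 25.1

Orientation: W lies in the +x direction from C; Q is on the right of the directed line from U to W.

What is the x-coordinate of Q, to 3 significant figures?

24.6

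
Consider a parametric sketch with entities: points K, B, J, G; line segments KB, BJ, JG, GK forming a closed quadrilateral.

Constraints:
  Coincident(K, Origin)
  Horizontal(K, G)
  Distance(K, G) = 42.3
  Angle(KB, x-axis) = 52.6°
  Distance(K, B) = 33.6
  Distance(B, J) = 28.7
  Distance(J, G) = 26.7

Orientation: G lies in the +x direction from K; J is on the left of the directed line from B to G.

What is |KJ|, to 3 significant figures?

55.5

K is at the origin; KG is horizontal with |KG| = 42.3 and G in +x, so G = (42.3, 0). KB runs at 52.6° with |KB| = 33.6, so B = (20.4, 26.7). J is determined by |BJ| = 28.7 and |JG| = 26.7 together: it lies at the intersection of circle(B, 28.7) and circle(G, 26.7). With |BG| = 34.5, the foot of the radical line on BG is 18.9 from B and the perpendicular offset is √(28.7² − 18.9²) = 21.6. Taking the left-of-BG solution: J = (49.1, 25.8).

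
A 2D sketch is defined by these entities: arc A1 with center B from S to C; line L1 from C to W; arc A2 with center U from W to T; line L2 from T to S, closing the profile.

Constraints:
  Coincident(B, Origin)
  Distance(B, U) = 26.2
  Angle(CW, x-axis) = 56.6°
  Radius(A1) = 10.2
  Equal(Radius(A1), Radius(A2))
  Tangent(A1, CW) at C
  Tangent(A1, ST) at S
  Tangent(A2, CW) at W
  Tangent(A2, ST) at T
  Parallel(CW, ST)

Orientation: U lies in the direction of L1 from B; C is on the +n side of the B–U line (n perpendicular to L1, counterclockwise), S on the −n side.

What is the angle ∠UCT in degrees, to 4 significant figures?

16.63°

Tangency of A1 to both parallel lines with radius 10.2 puts C and S at B ± 10.2·n: C = (-8.515, 5.615), S = (8.515, -5.615). Equal radii place W and T the same way about U: W = U + 10.2·n = (5.907, 27.49), T = U − 10.2·n = (22.94, 16.26). Then cos ∠UCT = CU·CT / (|CU||CT|), giving 16.63°.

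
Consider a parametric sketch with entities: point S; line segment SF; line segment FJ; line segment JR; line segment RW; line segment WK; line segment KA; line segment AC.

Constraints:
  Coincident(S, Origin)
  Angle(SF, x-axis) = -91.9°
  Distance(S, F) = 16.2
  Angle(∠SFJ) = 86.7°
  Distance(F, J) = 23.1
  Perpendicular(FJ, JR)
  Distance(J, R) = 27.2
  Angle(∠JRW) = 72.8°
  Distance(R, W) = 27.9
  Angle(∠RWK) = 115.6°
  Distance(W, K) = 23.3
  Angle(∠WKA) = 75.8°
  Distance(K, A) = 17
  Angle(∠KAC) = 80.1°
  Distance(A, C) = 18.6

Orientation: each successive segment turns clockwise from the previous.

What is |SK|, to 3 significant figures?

21.8

S is at the origin; SF runs at -91.9° with length 16.2, so F = (-0.537, -16.2). ∠SFJ = 86.7° gives FJ at 175° from the x-axis; with |FJ| = 23.1, J = (-23.5, -14.1). FJ ⟂ JR, so JR runs at 84.8°; with |JR| = 27.2, R = (-21.1, 13.0). ∠JRW = 72.8° gives RW at -22.4° from the x-axis; with |RW| = 27.9, W = (4.72, 2.36). ∠RWK = 115.6° gives WK at -86.8° from the x-axis; with |WK| = 23.3, K = (6.02, -20.9). Then |SK| = |K − S| = 21.8.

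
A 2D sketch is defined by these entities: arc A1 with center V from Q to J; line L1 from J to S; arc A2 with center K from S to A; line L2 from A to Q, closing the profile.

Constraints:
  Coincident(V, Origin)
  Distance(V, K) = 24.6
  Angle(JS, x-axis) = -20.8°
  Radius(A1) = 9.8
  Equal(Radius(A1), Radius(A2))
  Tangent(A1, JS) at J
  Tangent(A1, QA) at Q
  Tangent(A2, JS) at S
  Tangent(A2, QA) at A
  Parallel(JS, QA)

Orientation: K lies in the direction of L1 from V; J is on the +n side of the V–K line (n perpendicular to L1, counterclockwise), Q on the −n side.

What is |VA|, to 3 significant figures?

26.5

Tangency of A1 to both parallel lines with radius 9.8 puts J and Q at V ± 9.8·n: J = (3.48, 9.16), Q = (-3.48, -9.16). Equal radii place S and A the same way about K: S = K + 9.8·n = (26.5, 0.426), A = K − 9.8·n = (19.5, -17.9). Then |VA| = |A − V| = 26.5.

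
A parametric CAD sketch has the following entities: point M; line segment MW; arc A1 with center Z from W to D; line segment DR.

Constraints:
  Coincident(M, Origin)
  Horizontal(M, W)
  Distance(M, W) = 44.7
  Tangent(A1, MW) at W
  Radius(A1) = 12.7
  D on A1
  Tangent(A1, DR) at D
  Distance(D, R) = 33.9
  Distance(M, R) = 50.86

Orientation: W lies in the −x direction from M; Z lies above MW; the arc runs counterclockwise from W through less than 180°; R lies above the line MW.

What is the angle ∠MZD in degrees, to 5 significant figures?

5.3195°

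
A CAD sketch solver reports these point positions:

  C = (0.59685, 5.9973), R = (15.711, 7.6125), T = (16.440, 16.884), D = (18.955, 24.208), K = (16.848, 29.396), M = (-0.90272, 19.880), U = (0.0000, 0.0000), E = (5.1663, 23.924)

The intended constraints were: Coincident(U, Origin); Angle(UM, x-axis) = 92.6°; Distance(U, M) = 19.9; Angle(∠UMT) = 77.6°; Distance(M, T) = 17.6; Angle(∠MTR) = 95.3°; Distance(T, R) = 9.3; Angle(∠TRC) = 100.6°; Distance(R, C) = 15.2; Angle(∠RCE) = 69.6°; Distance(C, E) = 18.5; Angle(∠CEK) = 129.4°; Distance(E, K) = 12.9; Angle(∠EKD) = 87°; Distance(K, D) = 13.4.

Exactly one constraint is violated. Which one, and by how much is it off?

Distance(K, D) = 13.4 — off by 7.80.

U = (0.00, 0.00) ✓; UM at 92.60° ✓; |UM| = 19.90 ✓; ∠UMT = 77.60° ✓; |MT| = 17.60 ✓; ∠MTR = 95.31° ✓; |TR| = 9.300 ✓; ∠TRC = 100.6° ✓; |RC| = 15.20 ✓; ∠RCE = 69.60° ✓; |CE| = 18.50 ✓; ∠CEK = 129.4° ✓; |EK| = 12.90 ✓; ∠EKD = 87.00° ✓; |KD| = 5.600 ✗.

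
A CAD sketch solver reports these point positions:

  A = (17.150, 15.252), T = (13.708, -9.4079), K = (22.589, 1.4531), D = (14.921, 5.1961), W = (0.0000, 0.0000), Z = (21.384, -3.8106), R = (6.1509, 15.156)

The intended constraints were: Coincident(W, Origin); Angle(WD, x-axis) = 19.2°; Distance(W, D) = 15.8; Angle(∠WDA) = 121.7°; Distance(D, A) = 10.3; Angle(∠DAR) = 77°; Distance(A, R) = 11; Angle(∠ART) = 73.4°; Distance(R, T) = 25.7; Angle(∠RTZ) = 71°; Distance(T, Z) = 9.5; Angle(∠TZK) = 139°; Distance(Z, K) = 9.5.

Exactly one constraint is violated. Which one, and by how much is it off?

Distance(Z, K) = 9.5 — off by 4.10.

W = (0.00, 0.00) ✓; WD at 19.20° ✓; |WD| = 15.80 ✓; ∠WDA = 121.7° ✓; |DA| = 10.30 ✓; ∠DAR = 77.00° ✓; |AR| = 11.00 ✓; ∠ART = 73.40° ✓; |RT| = 25.70 ✓; ∠RTZ = 71.00° ✓; |TZ| = 9.500 ✓; ∠TZK = 139.0° ✓; |ZK| = 5.400 ✗.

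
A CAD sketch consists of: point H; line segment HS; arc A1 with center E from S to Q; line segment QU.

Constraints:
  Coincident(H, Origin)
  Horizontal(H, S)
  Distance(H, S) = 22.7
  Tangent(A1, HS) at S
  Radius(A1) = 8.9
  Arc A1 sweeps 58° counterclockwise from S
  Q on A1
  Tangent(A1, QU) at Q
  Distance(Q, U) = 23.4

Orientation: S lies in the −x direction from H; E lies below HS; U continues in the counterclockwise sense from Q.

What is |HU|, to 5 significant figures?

48.951

H is at the origin; HS is horizontal with |HS| = 22.7 and S on the −x side, so S = (-22.700, 0.0000). Tangency of A1 to HS means the radius ES is perpendicular to HS, so E = S + (0, -8.9) = (-22.700, -8.9000). On A1, S sits at bearing 90° from E; a 58° counterclockwise sweep puts Q at bearing 148°, so Q = E + 8.9·(cos 148°, sin 148°) = (-30.248, -4.1837). The tangent condition forces EQ to be normal to QU, so QU runs along (−sin 148°, cos 148°); with |QU| = 23.4, U = (-42.648, -24.028). Then |HU| = |U − H| = 48.951.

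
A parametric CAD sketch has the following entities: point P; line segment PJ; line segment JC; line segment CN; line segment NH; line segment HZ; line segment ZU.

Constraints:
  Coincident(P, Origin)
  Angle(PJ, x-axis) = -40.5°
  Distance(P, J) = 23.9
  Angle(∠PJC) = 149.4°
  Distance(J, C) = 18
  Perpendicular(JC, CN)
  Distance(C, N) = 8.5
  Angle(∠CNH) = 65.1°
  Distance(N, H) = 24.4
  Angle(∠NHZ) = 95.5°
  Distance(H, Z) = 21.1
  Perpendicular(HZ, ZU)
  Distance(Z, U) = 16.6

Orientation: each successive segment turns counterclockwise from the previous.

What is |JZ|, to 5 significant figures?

21.865

P is at the origin; PJ runs at -40.5° with length 23.9, so J = (18.174, -15.522). ∠PJC = 149.4° gives JC at -9.9000° from the x-axis; with |JC| = 18.0, C = (35.906, -18.617). The perpendicularity gives CN at right angles to JC, so CN runs at 80.100°; with |CN| = 8.5, N = (37.367, -10.243). ∠CNH = 65.1° gives NH at -165.00° from the x-axis; with |NH| = 24.4, H = (13.798, -16.558). ∠NHZ = 95.5° gives HZ at -80.500° from the x-axis; with |HZ| = 21.1, Z = (17.281, -37.369). Then |JZ| = |Z − J| = 21.865.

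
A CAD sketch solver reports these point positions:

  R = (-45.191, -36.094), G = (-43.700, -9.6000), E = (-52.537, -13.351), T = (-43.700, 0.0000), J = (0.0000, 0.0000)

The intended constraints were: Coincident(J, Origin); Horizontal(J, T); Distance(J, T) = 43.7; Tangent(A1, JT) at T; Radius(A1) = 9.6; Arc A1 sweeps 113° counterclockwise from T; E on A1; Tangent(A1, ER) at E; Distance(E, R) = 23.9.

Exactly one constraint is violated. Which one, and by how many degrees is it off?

Tangent(A1, ER) at E — off by 5.10°.

J = (0.00, 0.00) ✓; J.y = 0.00, T.y = 0.00 ✓; |JT| = 43.70 ✓; ∠(GT, TJ) = 90.00° ✓; |GT| = 9.600 ✓; bearing(G→E) − bearing(G→T) = 113.0° ✓; |GE| = 9.600 ✓; ∠(GE, ER) = 95.10° ✗; |ER| = 23.90 ✓.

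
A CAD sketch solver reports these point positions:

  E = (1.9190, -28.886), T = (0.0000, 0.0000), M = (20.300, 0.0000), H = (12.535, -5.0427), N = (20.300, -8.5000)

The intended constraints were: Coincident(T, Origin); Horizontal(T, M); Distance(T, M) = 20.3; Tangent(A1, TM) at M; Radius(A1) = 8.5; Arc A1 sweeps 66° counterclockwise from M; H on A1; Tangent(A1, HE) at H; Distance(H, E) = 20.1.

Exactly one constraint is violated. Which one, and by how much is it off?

Distance(H, E) = 20.1 — off by 6.00.

T = (0.00, 0.00) ✓; T.y = 0.00, M.y = 0.00 ✓; |TM| = 20.30 ✓; ∠(NM, MT) = 90.00° ✓; |NM| = 8.500 ✓; bearing(N→H) − bearing(N→M) = 66.00° ✓; |NH| = 8.500 ✓; ∠(NH, HE) = 90.00° ✓; |HE| = 26.10 ✗.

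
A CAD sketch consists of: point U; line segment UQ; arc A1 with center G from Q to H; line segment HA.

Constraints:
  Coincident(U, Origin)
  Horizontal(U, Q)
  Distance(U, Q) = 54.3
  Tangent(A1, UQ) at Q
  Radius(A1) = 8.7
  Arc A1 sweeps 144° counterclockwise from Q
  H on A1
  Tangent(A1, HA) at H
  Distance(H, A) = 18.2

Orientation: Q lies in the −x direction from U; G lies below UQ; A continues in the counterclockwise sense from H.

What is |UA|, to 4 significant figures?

51.92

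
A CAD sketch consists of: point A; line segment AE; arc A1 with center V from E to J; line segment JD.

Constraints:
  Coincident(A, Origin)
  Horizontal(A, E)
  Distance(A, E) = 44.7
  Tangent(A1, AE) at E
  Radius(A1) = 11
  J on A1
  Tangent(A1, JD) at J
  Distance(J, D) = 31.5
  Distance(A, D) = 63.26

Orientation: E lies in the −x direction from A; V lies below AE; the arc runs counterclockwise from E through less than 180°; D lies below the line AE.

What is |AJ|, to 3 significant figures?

57.0

A is at the origin; AE is horizontal with |AE| = 44.7 and E on the −x side, so E = (-44.7, 0.00). A1 meets AE tangentially, so VE is at right angles to AE, so V = E + (0, -11) = (-44.7, -11.0). Since VJ ⟂ JD (tangency), |VD| = √(11.0² + 31.5²) = 33.4 regardless of where J sits on A1. So D lies on both circle(A, 63.26) and circle(V, 33.4); the below-AE intersection is D = (-45.1, -44.4). J is the foot of the tangent from D: J = (-55.1, -14.5).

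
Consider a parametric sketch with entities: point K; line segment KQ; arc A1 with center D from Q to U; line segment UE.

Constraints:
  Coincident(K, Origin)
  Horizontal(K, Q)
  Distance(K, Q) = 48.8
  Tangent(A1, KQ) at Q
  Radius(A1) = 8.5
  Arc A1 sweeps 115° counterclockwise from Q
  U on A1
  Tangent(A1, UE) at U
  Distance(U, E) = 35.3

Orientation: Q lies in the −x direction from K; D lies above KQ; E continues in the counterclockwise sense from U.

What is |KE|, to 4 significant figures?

71.28

K is at the origin; KQ is horizontal with |KQ| = 48.8 and Q on the −x side, so Q = (-48.80, 0.000). A1 meets KQ tangentially, so DQ is at right angles to KQ, so D = Q + (0, 8.5) = (-48.80, 8.500). On A1, Q sits at bearing -90° from D; a 115° counterclockwise sweep puts U at bearing 25°, so U = D + 8.5·(cos 25°, sin 25°) = (-41.10, 12.09). The tangent condition forces DU to be normal to UE, so UE runs along (−sin 25°, cos 25°); with |UE| = 35.3, E = (-56.01, 44.08). Then |KE| = |E − K| = 71.28.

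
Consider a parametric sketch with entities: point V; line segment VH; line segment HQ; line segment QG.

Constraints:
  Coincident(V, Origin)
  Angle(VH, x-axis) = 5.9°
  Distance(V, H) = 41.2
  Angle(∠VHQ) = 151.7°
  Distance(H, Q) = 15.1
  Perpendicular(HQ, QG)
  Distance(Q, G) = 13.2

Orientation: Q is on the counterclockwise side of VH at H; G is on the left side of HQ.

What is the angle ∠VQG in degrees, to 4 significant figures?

69.18°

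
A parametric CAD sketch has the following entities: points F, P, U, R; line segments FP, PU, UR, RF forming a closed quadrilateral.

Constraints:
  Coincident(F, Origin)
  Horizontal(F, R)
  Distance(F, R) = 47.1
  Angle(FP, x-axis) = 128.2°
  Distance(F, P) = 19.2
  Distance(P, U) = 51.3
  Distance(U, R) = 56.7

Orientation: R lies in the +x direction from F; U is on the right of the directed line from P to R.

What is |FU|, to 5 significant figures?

34.367

Checks: |PU| = 51.30 ✓; |UR| = 56.70 ✓.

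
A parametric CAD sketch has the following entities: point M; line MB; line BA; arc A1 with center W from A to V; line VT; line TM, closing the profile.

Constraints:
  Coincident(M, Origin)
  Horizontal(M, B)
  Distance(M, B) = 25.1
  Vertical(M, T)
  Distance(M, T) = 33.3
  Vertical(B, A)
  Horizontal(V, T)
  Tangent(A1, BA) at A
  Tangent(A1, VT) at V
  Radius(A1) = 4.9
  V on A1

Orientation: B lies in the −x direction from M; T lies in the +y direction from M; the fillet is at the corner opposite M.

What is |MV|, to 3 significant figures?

38.9

M is at the origin; M and B share the same y with |MB| = 25.1 and B on the −x side, so B = (-25.1, 0.00). M and T share the same x with |MT| = 33.3 and T on the +y side, so T = (0.00, 33.3). The virtual corner opposite M is at (-25.1, 33.3). The tangent condition forces WA to be normal to BA and A1 meets VT tangentially, so WV is at right angles to VT, with radius 4.9, so the center W sits 4.9 in from both sides at W = (-20.2, 28.4). That places the tangent points at A = (-25.1, 28.4) on BA and V = (-20.2, 33.3) on VT. Then |MV| = |V − M| = 38.9.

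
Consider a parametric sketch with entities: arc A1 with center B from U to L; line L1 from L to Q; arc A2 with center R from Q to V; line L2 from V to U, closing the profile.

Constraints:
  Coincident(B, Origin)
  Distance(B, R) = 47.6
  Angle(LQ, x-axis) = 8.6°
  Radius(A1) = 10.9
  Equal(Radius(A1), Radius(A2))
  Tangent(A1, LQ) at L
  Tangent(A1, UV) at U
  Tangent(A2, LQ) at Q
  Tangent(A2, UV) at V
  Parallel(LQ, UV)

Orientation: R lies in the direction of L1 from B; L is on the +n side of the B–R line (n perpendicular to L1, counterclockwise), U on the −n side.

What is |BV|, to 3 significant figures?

48.8

The slot axis is L1's direction at 8.6°, so u = (cos 8.6°, sin 8.6°) = (0.989, 0.150) and n = (−sin 8.6°, cos 8.6°) = (-0.150, 0.989). B is at the origin and R lies 47.6 along u from B, so R = 47.6·u = (47.1, 7.12). Tangency of A1 to both parallel lines with radius 10.9 puts L and U at B ± 10.9·n: L = (-1.63, 10.8), U = (1.63, -10.8). Equal radii place Q and V the same way about R: Q = R + 10.9·n = (45.4, 17.9), V = R − 10.9·n = (48.7, -3.66). Then |BV| = |V − B| = 48.8.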